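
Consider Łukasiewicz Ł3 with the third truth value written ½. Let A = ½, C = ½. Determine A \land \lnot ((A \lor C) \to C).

0

A \lor C = ½ \lor ½ = ½
(A \lor C) \to C = ½ \to ½ = 1  [min(1, 1−½+½)]
\lnot ((A \lor C) \to C) = \lnot 1 = 0
A \land \lnot ((A \lor C) \to C) = ½ \land 0 = 0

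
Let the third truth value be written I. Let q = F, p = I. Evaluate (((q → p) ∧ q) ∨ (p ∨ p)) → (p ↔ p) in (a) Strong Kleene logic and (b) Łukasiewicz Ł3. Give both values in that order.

In Strong Kleene logic: q → p = F → I = T  [¬F ∨ I]
(q → p) ∧ q = T ∧ F = F
p ∨ p = I ∨ I = I
((q → p) ∧ q) ∨ (p ∨ p) = F ∨ I = I
p ↔ p = I ↔ I = I
(((q → p) ∧ q) ∨ (p ∨ p)) → (p ↔ p) = I → I = I
In Łukasiewicz Ł3: q → p = F → I = T
(q → p) ∧ q = T ∧ F = F
p ∨ p = I ∨ I = I
((q → p) ∧ q) ∨ (p ∨ p) = F ∨ I = I
p ↔ p = I ↔ I = T
(((q → p) ∧ q) ∨ (p ∨ p)) → (p ↔ p) = I → T = T
They differ because Strong Kleene logic and Łukasiewicz Ł3 treat I differently under implication.

I; T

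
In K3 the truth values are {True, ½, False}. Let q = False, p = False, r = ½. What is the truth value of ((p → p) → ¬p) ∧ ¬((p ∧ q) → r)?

p → p = False → False = True
¬p = ¬False = True
(p → p) → ¬p = True → True = True
p ∧ q = False ∧ False = False
(p ∧ q) → r = False → ½ = True
¬((p ∧ q) → r) = ¬True = False
((p → p) → ¬p) ∧ ¬((p ∧ q) → r) = True ∧ False = False

False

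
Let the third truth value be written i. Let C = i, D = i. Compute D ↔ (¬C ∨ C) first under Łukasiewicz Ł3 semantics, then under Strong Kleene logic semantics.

⊤; i

In Łukasiewicz Ł3: ¬C = ¬i = i
¬C ∨ C = i ∨ i = i
D ↔ (¬C ∨ C) = i ↔ i = ⊤  [1 − |½−½|]
In Strong Kleene logic: ¬C = ¬i = i
¬C ∨ C = i ∨ i = i
D ↔ (¬C ∨ C) = i ↔ i = i
They differ because Łukasiewicz Ł3 and Strong Kleene logic treat i differently under implication.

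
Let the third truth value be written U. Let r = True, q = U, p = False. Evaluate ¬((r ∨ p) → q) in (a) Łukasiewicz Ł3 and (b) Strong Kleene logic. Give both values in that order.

In Łukasiewicz Ł3: r ∨ p = True ∨ False = True
(r ∨ p) → q = True → U = U  [min(1, 1−1+½)]
¬((r ∨ p) → q) = ¬U = U
In Strong Kleene logic: r ∨ p = True ∨ False = True
(r ∨ p) → q = True → U = U
¬((r ∨ p) → q) = ¬U = U

U; U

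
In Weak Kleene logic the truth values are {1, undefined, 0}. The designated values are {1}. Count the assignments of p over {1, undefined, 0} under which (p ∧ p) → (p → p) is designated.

2

p=1: 1 ✓
p=undefined: undefined ·
p=0: 1 ✓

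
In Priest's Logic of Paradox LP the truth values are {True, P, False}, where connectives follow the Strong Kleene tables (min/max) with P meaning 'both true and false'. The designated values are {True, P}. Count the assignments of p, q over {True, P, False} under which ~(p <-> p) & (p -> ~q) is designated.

3

Designated under: (p=P, q=True); (p=P, q=P); (p=P, q=False).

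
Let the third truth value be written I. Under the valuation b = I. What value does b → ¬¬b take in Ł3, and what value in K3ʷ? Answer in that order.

In Ł3: ¬b = ¬I = I
¬¬b = ¬I = I
b → ¬¬b = I → I = 1
In K3ʷ: ¬b = ¬I = I
¬¬b = ¬I = I
b → ¬¬b = I → I = I  [any arg is the third value ⇒ result is the third value]
They differ because Ł3 and K3ʷ treat I differently under the binary connectives.

1; I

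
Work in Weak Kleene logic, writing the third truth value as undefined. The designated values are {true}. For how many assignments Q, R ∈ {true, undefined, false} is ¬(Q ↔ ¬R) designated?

2

Designated under: (Q=true, R=true); (Q=false, R=false).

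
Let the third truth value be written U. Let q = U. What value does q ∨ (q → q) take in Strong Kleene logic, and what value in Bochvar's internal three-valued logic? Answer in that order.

U; U

In Strong Kleene logic: q → q = U → U = U  [¬U ∨ U]
q ∨ (q → q) = U ∨ U = U
In Bochvar's internal three-valued logic: q → q = U → U = U  [any arg is the third value ⇒ result is the third value]
q ∨ (q → q) = U ∨ U = U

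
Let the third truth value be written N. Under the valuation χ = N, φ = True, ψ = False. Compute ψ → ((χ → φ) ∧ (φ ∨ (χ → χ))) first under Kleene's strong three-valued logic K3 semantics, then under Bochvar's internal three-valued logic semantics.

True; N

In Kleene's strong three-valued logic K3: χ → φ = N → True = True  [¬N ∨ True]
χ → χ = N → N = N
φ ∨ (χ → χ) = True ∨ N = True
(χ → φ) ∧ (φ ∨ (χ → χ)) = True ∧ True = True
ψ → ((χ → φ) ∧ (φ ∨ (χ → χ))) = False → True = True
In Bochvar's internal three-valued logic: χ → φ = N → True = N  [any arg is the third value ⇒ result is the third value]
χ → χ = N → N = N
φ ∨ (χ → χ) = True ∨ N = N
(χ → φ) ∧ (φ ∨ (χ → χ)) = N ∧ N = N
ψ → ((χ → φ) ∧ (φ ∨ (χ → χ))) = False → N = N
They differ because Kleene's strong three-valued logic K3 and Bochvar's internal three-valued logic treat N differently under the binary connectives.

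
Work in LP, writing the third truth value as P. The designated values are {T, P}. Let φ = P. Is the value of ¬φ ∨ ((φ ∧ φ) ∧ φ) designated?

¬φ = ¬P = P
φ ∧ φ = P ∧ P = P
(φ ∧ φ) ∧ φ = P ∧ P = P
¬φ ∨ ((φ ∧ φ) ∧ φ) = P ∨ P = P
P ∈ {T, P}.

Yes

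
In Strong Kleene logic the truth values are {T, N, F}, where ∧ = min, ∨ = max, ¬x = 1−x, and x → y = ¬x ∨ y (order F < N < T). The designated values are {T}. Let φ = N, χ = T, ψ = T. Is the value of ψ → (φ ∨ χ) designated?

Yes

φ ∨ χ = N ∨ T = T
ψ → (φ ∨ χ) = T → T = T
T ∈ {T}.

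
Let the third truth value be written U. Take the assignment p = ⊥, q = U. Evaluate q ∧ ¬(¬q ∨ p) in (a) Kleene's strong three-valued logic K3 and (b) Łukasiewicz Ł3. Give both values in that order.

In Kleene's strong three-valued logic K3: ¬q = ¬U = U
¬q ∨ p = U ∨ ⊥ = U
¬(¬q ∨ p) = ¬U = U
q ∧ ¬(¬q ∨ p) = U ∧ U = U
In Łukasiewicz Ł3: ¬q = ¬U = U
¬q ∨ p = U ∨ ⊥ = U
¬(¬q ∨ p) = ¬U = U
q ∧ ¬(¬q ∨ p) = U ∧ U = U

U; U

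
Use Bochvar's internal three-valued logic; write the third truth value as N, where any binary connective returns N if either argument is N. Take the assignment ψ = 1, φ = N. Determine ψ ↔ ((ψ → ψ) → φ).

ψ → ψ = 1 → 1 = 1
(ψ → ψ) → φ = 1 → N = N  [any arg is the third value ⇒ result is the third value]
ψ ↔ ((ψ → ψ) → φ) = 1 ↔ N = N

N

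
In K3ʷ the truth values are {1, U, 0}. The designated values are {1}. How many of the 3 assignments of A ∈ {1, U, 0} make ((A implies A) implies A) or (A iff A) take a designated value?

2

A=1: 1 ✓
A=U: U ·
A=0: 1 ✓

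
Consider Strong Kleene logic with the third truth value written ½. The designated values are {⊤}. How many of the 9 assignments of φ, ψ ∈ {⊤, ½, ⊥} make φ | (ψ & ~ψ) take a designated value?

3

Designated under: (φ=⊤, ψ=⊤); (φ=⊤, ψ=½); (φ=⊤, ψ=⊥).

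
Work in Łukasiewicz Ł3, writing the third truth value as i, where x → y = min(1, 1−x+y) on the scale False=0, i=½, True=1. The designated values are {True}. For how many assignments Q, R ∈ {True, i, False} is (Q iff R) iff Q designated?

4

Designated under: (Q=True, R=True); (Q=i, R=True); (Q=i, R=False); (Q=False, R=True).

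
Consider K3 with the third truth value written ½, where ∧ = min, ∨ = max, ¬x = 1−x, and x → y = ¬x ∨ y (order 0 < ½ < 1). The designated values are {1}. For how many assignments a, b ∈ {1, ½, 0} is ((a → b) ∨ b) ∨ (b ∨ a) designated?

Of the 9 assignments, 7 give a value in {1}.

7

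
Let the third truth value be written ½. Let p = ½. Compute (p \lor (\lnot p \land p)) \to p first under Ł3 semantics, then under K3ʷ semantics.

T; ½

In Ł3: \lnot p = \lnot ½ = ½
\lnot p \land p = ½ \land ½ = ½
p \lor (\lnot p \land p) = ½ \lor ½ = ½
(p \lor (\lnot p \land p)) \to p = ½ \to ½ = T  [min(1, 1−½+½)]
In K3ʷ: \lnot p = \lnot ½ = ½
\lnot p \land p = ½ \land ½ = ½
p \lor (\lnot p \land p) = ½ \lor ½ = ½
(p \lor (\lnot p \land p)) \to p = ½ \to ½ = ½
They differ because Ł3 and K3ʷ treat ½ differently under the binary connectives.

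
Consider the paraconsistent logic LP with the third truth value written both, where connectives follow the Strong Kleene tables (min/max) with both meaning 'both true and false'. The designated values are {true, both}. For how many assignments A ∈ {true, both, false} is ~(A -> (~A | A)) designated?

1

A=true: false ·
A=both: both ✓
A=false: false ·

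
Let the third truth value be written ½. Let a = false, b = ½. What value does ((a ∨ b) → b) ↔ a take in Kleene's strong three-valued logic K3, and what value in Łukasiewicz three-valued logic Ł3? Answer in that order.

In Kleene's strong three-valued logic K3: a ∨ b = false ∨ ½ = ½
(a ∨ b) → b = ½ → ½ = ½  [¬½ ∨ ½]
((a ∨ b) → b) ↔ a = ½ ↔ false = ½
In Łukasiewicz three-valued logic Ł3: a ∨ b = false ∨ ½ = ½
(a ∨ b) → b = ½ → ½ = true  [min(1, 1−½+½)]
((a ∨ b) → b) ↔ a = true ↔ false = false
They differ because Kleene's strong three-valued logic K3 and Łukasiewicz three-valued logic Ł3 treat ½ differently under implication.

½; false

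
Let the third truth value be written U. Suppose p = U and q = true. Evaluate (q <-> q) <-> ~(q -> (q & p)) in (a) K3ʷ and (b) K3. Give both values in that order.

U; U

In K3ʷ: q <-> q = true <-> true = true
q & p = true & U = U
q -> (q & p) = true -> U = U  [any arg is the third value ⇒ result is the third value]
~(q -> (q & p)) = ~U = U
(q <-> q) <-> ~(q -> (q & p)) = true <-> U = U
In K3: q <-> q = true <-> true = true
q & p = true & U = U
q -> (q & p) = true -> U = U
~(q -> (q & p)) = ~U = U
(q <-> q) <-> ~(q -> (q & p)) = true <-> U = U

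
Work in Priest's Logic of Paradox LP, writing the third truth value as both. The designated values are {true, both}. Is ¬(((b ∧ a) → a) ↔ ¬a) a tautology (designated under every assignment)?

No

Countermodel: b=true, a=false gives false, which is not designated.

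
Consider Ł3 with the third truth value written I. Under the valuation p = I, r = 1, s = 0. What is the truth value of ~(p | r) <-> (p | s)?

I

p | r = I | 1 = 1
~(p | r) = ~1 = 0
p | s = I | 0 = I
~(p | r) <-> (p | s) = 0 <-> I = I  [1 − |0−½|]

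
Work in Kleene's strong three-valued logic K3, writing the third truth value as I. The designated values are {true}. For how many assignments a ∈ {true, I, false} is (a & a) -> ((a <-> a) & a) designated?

a=true: true ✓
a=I: I ·
a=false: true ✓

2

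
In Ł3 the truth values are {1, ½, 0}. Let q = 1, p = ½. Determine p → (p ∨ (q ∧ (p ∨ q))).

p ∨ q = ½ ∨ 1 = 1
q ∧ (p ∨ q) = 1 ∧ 1 = 1
p ∨ (q ∧ (p ∨ q)) = ½ ∨ 1 = 1
p → (p ∨ (q ∧ (p ∨ q))) = ½ → 1 = 1

1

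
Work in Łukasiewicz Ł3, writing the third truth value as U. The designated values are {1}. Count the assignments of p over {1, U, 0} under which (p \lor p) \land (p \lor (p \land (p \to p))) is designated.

1

p=1: 1 ✓
p=U: U ·
p=0: 0 ·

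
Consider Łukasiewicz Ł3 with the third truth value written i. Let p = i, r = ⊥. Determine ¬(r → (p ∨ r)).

⊥

p ∨ r = i ∨ ⊥ = i
r → (p ∨ r) = ⊥ → i = ⊤
¬(r → (p ∨ r)) = ¬⊤ = ⊥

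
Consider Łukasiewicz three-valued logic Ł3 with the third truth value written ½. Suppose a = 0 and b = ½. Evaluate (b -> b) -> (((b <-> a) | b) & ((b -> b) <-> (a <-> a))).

½

b -> b = ½ -> ½ = 1  [min(1, 1−½+½)]
b <-> a = ½ <-> 0 = ½
(b <-> a) | b = ½ | ½ = ½
b -> b = ½ -> ½ = 1
a <-> a = 0 <-> 0 = 1
(b -> b) <-> (a <-> a) = 1 <-> 1 = 1
((b <-> a) | b) & ((b -> b) <-> (a <-> a)) = ½ & 1 = ½
(b -> b) -> (((b <-> a) | b) & ((b -> b) <-> (a <-> a))) = 1 -> ½ = ½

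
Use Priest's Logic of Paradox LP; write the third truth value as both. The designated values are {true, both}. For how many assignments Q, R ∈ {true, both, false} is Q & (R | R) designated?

Designated under: (Q=true, R=true); (Q=true, R=both); (Q=both, R=true); (Q=both, R=both).

4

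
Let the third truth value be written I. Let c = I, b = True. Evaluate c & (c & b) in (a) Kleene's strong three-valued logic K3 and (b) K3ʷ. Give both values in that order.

I; I

In Kleene's strong three-valued logic K3: c & b = I & True = I
c & (c & b) = I & I = I
In K3ʷ: c & b = I & True = I
c & (c & b) = I & I = I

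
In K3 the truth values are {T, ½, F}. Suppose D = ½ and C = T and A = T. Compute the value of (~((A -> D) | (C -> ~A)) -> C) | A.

T

A -> D = T -> ½ = ½  [~T | ½]
~A = ~T = F
C -> ~A = T -> F = F
(A -> D) | (C -> ~A) = ½ | F = ½
~((A -> D) | (C -> ~A)) = ~½ = ½
~((A -> D) | (C -> ~A)) -> C = ½ -> T = T
(~((A -> D) | (C -> ~A)) -> C) | A = T | T = T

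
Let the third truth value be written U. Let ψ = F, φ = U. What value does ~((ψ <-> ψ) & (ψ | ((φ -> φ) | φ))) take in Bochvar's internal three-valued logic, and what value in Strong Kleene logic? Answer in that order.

In Bochvar's internal three-valued logic: ψ <-> ψ = F <-> F = T
φ -> φ = U -> U = U  [any arg is the third value ⇒ result is the third value]
(φ -> φ) | φ = U | U = U
ψ | ((φ -> φ) | φ) = F | U = U
(ψ <-> ψ) & (ψ | ((φ -> φ) | φ)) = T & U = U
~((ψ <-> ψ) & (ψ | ((φ -> φ) | φ))) = ~U = U
In Strong Kleene logic: ψ <-> ψ = F <-> F = T
φ -> φ = U -> U = U
(φ -> φ) | φ = U | U = U
ψ | ((φ -> φ) | φ) = F | U = U
(ψ <-> ψ) & (ψ | ((φ -> φ) | φ)) = T & U = U
~((ψ <-> ψ) & (ψ | ((φ -> φ) | φ))) = ~U = U

U; U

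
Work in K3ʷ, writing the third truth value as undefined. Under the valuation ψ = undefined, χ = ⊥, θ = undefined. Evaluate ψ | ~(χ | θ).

undefined

χ | θ = ⊥ | undefined = undefined
~(χ | θ) = ~undefined = undefined
ψ | ~(χ | θ) = undefined | undefined = undefined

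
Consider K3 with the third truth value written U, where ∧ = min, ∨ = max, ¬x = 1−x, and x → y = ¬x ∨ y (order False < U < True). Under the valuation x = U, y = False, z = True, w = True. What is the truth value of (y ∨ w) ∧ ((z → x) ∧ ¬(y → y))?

False

y ∨ w = False ∨ True = True
z → x = True → U = U  [¬True ∨ U]
y → y = False → False = True
¬(y → y) = ¬True = False
(z → x) ∧ ¬(y → y) = U ∧ False = False
(y ∨ w) ∧ ((z → x) ∧ ¬(y → y)) = True ∧ False = False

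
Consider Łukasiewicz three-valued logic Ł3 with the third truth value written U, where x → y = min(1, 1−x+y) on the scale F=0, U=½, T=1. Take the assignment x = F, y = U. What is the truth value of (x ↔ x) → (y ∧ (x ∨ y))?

x ↔ x = F ↔ F = T
x ∨ y = F ∨ U = U
y ∧ (x ∨ y) = U ∧ U = U
(x ↔ x) → (y ∧ (x ∨ y)) = T → U = U

U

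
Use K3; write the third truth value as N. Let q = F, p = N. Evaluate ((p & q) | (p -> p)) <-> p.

N

p & q = N & F = F
p -> p = N -> N = N
(p & q) | (p -> p) = F | N = N
((p & q) | (p -> p)) <-> p = N <-> N = N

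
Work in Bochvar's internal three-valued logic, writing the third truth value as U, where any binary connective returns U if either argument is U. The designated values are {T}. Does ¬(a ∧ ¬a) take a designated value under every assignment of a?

Countermodel: a=U gives U, which is not designated.

No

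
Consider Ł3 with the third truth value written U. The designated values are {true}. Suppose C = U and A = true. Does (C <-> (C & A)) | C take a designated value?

C & A = U & true = U
C <-> (C & A) = U <-> U = true  [1 − |½−½|]
(C <-> (C & A)) | C = true | U = true
true ∈ {true}.

Yes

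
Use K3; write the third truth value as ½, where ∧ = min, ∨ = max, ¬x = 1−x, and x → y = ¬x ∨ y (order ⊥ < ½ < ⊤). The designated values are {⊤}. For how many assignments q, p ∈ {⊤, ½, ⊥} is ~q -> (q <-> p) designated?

4

Designated under: (q=⊤, p=⊤); (q=⊤, p=½); (q=⊤, p=⊥); (q=⊥, p=⊥).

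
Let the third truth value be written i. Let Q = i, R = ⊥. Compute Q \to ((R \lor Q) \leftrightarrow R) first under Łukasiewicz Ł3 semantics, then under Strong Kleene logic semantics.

⊤; i

In Łukasiewicz Ł3: R \lor Q = ⊥ \lor i = i
(R \lor Q) \leftrightarrow R = i \leftrightarrow ⊥ = i
Q \to ((R \lor Q) \leftrightarrow R) = i \to i = ⊤
In Strong Kleene logic: R \lor Q = ⊥ \lor i = i
(R \lor Q) \leftrightarrow R = i \leftrightarrow ⊥ = i
Q \to ((R \lor Q) \leftrightarrow R) = i \to i = i  [\lnot i \lor i]
They differ because Łukasiewicz Ł3 and Strong Kleene logic treat i differently under implication.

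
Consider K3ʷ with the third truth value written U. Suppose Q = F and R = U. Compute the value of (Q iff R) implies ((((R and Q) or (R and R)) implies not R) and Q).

Q iff R = F iff U = U
R and Q = U and F = U
R and R = U and U = U
(R and Q) or (R and R) = U or U = U
not R = not U = U
((R and Q) or (R and R)) implies not R = U implies U = U  [any arg is the third value ⇒ result is the third value]
(((R and Q) or (R and R)) implies not R) and Q = U and F = U
(Q iff R) implies ((((R and Q) or (R and R)) implies not R) and Q) = U implies U = U

U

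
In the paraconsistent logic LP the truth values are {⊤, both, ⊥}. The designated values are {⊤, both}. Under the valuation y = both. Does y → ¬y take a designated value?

Yes

¬y = ¬both = both
y → ¬y = both → both = both  [¬both ∨ both]
both ∈ {⊤, both}.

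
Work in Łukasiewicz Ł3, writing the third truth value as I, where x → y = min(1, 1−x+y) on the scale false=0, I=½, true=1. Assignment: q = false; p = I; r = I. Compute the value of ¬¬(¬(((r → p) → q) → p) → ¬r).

r → p = I → I = true
(r → p) → q = true → false = false
((r → p) → q) → p = false → I = true
¬(((r → p) → q) → p) = ¬true = false
¬r = ¬I = I
¬(((r → p) → q) → p) → ¬r = false → I = true
¬(¬(((r → p) → q) → p) → ¬r) = ¬true = false
¬¬(¬(((r → p) → q) → p) → ¬r) = ¬false = true

true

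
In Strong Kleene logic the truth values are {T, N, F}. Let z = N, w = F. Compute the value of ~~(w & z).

F

w & z = F & N = F
~(w & z) = ~F = T
~~(w & z) = ~T = F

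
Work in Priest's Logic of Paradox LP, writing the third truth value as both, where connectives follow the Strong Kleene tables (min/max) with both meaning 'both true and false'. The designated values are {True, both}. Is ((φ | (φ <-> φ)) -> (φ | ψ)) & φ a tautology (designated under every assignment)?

Countermodel: φ=False, ψ=True gives False, which is not designated.

No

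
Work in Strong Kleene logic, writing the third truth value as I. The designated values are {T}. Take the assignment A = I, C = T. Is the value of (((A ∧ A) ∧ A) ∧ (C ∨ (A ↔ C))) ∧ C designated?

No

A ∧ A = I ∧ I = I
(A ∧ A) ∧ A = I ∧ I = I
A ↔ C = I ↔ T = I
C ∨ (A ↔ C) = T ∨ I = T
((A ∧ A) ∧ A) ∧ (C ∨ (A ↔ C)) = I ∧ T = I
(((A ∧ A) ∧ A) ∧ (C ∨ (A ↔ C))) ∧ C = I ∧ T = I
I ∉ {T}.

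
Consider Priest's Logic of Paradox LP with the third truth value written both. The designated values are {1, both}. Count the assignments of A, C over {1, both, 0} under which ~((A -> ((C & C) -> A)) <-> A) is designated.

Of the 9 assignments, 6 give a value in {1, both}.

6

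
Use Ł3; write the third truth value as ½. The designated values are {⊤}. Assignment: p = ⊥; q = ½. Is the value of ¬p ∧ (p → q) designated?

¬p = ¬⊥ = ⊤
p → q = ⊥ → ½ = ⊤  [min(1, 1−0+½)]
¬p ∧ (p → q) = ⊤ ∧ ⊤ = ⊤
⊤ ∈ {⊤}.

Yes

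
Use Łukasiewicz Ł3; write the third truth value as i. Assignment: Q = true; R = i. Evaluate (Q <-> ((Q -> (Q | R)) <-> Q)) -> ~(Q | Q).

false

Q | R = true | i = true
Q -> (Q | R) = true -> true = true
(Q -> (Q | R)) <-> Q = true <-> true = true
Q <-> ((Q -> (Q | R)) <-> Q) = true <-> true = true
Q | Q = true | true = true
~(Q | Q) = ~true = false
(Q <-> ((Q -> (Q | R)) <-> Q)) -> ~(Q | Q) = true -> false = false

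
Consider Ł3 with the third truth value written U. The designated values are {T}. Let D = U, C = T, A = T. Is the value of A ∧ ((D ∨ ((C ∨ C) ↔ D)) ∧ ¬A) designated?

No

C ∨ C = T ∨ T = T
(C ∨ C) ↔ D = T ↔ U = U
D ∨ ((C ∨ C) ↔ D) = U ∨ U = U
¬A = ¬T = F
(D ∨ ((C ∨ C) ↔ D)) ∧ ¬A = U ∧ F = F
A ∧ ((D ∨ ((C ∨ C) ↔ D)) ∧ ¬A) = T ∧ F = F
F ∉ {T}.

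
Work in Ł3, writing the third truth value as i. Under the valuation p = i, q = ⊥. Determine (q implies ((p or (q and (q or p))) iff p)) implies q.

⊥

q or p = ⊥ or i = i
q and (q or p) = ⊥ and i = ⊥
p or (q and (q or p)) = i or ⊥ = i
(p or (q and (q or p))) iff p = i iff i = ⊤
q implies ((p or (q and (q or p))) iff p) = ⊥ implies ⊤ = ⊤
(q implies ((p or (q and (q or p))) iff p)) implies q = ⊤ implies ⊥ = ⊥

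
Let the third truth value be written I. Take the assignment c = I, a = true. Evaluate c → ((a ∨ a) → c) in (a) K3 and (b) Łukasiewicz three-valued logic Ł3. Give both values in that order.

I; true

In K3: a ∨ a = true ∨ true = true
(a ∨ a) → c = true → I = I  [¬true ∨ I]
c → ((a ∨ a) → c) = I → I = I
In Łukasiewicz three-valued logic Ł3: a ∨ a = true ∨ true = true
(a ∨ a) → c = true → I = I  [min(1, 1−1+½)]
c → ((a ∨ a) → c) = I → I = true
They differ because K3 and Łukasiewicz three-valued logic Ł3 treat I differently under implication.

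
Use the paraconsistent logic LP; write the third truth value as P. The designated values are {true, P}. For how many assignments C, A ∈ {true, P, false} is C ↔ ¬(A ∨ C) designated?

5

Of the 9 assignments, 5 give a value in {true, P}.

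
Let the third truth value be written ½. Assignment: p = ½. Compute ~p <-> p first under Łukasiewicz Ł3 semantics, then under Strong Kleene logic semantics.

⊤; ½

In Łukasiewicz Ł3: ~p = ~½ = ½
~p <-> p = ½ <-> ½ = ⊤  [1 − |½−½|]
In Strong Kleene logic: ~p = ~½ = ½
~p <-> p = ½ <-> ½ = ½
They differ because Łukasiewicz Ł3 and Strong Kleene logic treat ½ differently under implication.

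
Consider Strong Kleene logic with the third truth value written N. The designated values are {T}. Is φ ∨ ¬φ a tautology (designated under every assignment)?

Countermodel: φ=N gives N, which is not designated.

No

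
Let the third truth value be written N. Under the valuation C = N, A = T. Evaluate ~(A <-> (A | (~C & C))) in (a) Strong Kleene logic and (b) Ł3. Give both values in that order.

In Strong Kleene logic: ~C = ~N = N
~C & C = N & N = N
A | (~C & C) = T | N = T
A <-> (A | (~C & C)) = T <-> T = T
~(A <-> (A | (~C & C))) = ~T = F
In Ł3: ~C = ~N = N
~C & C = N & N = N
A | (~C & C) = T | N = T
A <-> (A | (~C & C)) = T <-> T = T
~(A <-> (A | (~C & C))) = ~T = F

F; F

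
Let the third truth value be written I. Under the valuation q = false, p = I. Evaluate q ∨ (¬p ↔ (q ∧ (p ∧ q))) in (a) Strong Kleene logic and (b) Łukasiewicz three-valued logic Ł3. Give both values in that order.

In Strong Kleene logic: ¬p = ¬I = I
p ∧ q = I ∧ false = false
q ∧ (p ∧ q) = false ∧ false = false
¬p ↔ (q ∧ (p ∧ q)) = I ↔ false = I
q ∨ (¬p ↔ (q ∧ (p ∧ q))) = false ∨ I = I
In Łukasiewicz three-valued logic Ł3: ¬p = ¬I = I
p ∧ q = I ∧ false = false
q ∧ (p ∧ q) = false ∧ false = false
¬p ↔ (q ∧ (p ∧ q)) = I ↔ false = I  [1 − |½−0|]
q ∨ (¬p ↔ (q ∧ (p ∧ q))) = false ∨ I = I

I; I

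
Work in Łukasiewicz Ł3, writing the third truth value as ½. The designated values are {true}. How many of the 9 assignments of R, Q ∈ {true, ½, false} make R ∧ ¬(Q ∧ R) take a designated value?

1

Designated under: (R=true, Q=false).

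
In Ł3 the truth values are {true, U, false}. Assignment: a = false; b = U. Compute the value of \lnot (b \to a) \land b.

U

b \to a = U \to false = U  [min(1, 1−½+0)]
\lnot (b \to a) = \lnot U = U
\lnot (b \to a) \land b = U \land U = U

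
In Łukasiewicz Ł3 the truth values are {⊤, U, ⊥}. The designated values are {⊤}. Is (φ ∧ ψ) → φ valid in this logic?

Every assignment of φ, ψ over {⊤, U, ⊥} gives a value in {⊤}.
In particular, with φ=U, ψ=U: (φ ∧ ψ) → φ = ⊤.

Yes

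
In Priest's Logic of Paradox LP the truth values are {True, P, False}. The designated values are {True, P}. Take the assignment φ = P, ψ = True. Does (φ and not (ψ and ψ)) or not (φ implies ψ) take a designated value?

No

ψ and ψ = True and True = True
not (ψ and ψ) = not True = False
φ and not (ψ and ψ) = P and False = False
φ implies ψ = P implies True = True  [not P or True]
not (φ implies ψ) = not True = False
(φ and not (ψ and ψ)) or not (φ implies ψ) = False or False = False
False ∉ {True, P}.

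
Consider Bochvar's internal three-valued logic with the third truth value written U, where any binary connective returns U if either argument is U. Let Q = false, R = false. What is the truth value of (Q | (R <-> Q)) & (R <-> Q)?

R <-> Q = false <-> false = true
Q | (R <-> Q) = false | true = true
R <-> Q = false <-> false = true
(Q | (R <-> Q)) & (R <-> Q) = true & true = true

true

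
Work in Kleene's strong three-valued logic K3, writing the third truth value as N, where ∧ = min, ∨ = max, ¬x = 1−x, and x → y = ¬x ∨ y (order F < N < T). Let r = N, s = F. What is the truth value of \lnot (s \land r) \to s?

s \land r = F \land N = F
\lnot (s \land r) = \lnot F = T
\lnot (s \land r) \to s = T \to F = F

F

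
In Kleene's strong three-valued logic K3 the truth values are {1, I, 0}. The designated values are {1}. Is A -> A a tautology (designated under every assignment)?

Countermodel: A=I gives I, which is not designated.

No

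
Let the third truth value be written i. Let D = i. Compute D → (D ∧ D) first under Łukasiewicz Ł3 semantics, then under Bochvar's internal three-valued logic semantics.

In Łukasiewicz Ł3: D ∧ D = i ∧ i = i
D → (D ∧ D) = i → i = true
In Bochvar's internal three-valued logic: D ∧ D = i ∧ i = i
D → (D ∧ D) = i → i = i  [any arg is the third value ⇒ result is the third value]
They differ because Łukasiewicz Ł3 and Bochvar's internal three-valued logic treat i differently under the binary connectives.

true; i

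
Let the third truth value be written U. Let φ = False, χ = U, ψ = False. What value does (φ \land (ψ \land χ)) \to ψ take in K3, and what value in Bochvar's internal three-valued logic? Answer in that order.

True; U

In K3: ψ \land χ = False \land U = False
φ \land (ψ \land χ) = False \land False = False
(φ \land (ψ \land χ)) \to ψ = False \to False = True
In Bochvar's internal three-valued logic: ψ \land χ = False \land U = U
φ \land (ψ \land χ) = False \land U = U
(φ \land (ψ \land χ)) \to ψ = U \to False = U  [any arg is the third value ⇒ result is the third value]
They differ because K3 and Bochvar's internal three-valued logic treat U differently under the binary connectives.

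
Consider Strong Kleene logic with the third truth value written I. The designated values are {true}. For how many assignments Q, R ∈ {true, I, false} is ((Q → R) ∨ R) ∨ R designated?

Of the 9 assignments, 5 give a value in {true}.

5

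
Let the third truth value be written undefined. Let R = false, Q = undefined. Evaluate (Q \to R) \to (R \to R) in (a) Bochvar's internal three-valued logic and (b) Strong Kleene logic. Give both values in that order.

In Bochvar's internal three-valued logic: Q \to R = undefined \to false = undefined  [any arg is the third value ⇒ result is the third value]
R \to R = false \to false = true
(Q \to R) \to (R \to R) = undefined \to true = undefined
In Strong Kleene logic: Q \to R = undefined \to false = undefined  [\lnot undefined \lor false]
R \to R = false \to false = true
(Q \to R) \to (R \to R) = undefined \to true = true
They differ because Bochvar's internal three-valued logic and Strong Kleene logic treat undefined differently under the binary connectives.

undefined; true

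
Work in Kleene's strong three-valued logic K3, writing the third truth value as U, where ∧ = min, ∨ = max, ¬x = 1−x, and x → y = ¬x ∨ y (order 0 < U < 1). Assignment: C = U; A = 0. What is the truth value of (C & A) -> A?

1

C & A = U & 0 = 0
(C & A) -> A = 0 -> 0 = 1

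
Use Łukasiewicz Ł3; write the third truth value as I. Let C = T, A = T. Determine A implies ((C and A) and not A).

C and A = T and T = T
not A = not T = F
(C and A) and not A = T and F = F
A implies ((C and A) and not A) = T implies F = F

F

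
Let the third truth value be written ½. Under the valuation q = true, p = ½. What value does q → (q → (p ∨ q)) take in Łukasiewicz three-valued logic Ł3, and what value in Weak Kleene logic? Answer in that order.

true; ½

In Łukasiewicz three-valued logic Ł3: p ∨ q = ½ ∨ true = true
q → (p ∨ q) = true → true = true
q → (q → (p ∨ q)) = true → true = true
In Weak Kleene logic: p ∨ q = ½ ∨ true = ½
q → (p ∨ q) = true → ½ = ½  [any arg is the third value ⇒ result is the third value]
q → (q → (p ∨ q)) = true → ½ = ½
They differ because Łukasiewicz three-valued logic Ł3 and Weak Kleene logic treat ½ differently under the binary connectives.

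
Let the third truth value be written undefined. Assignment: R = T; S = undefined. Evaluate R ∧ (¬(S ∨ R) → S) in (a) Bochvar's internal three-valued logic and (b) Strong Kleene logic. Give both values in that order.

In Bochvar's internal three-valued logic: S ∨ R = undefined ∨ T = undefined
¬(S ∨ R) = ¬undefined = undefined
¬(S ∨ R) → S = undefined → undefined = undefined  [any arg is the third value ⇒ result is the third value]
R ∧ (¬(S ∨ R) → S) = T ∧ undefined = undefined
In Strong Kleene logic: S ∨ R = undefined ∨ T = T
¬(S ∨ R) = ¬T = F
¬(S ∨ R) → S = F → undefined = T
R ∧ (¬(S ∨ R) → S) = T ∧ T = T
They differ because Bochvar's internal three-valued logic and Strong Kleene logic treat undefined differently under the binary connectives.

undefined; T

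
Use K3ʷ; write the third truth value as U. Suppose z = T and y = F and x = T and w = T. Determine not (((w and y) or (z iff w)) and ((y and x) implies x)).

F

w and y = T and F = F
z iff w = T iff T = T
(w and y) or (z iff w) = F or T = T
y and x = F and T = F
(y and x) implies x = F implies T = T
((w and y) or (z iff w)) and ((y and x) implies x) = T and T = T
not (((w and y) or (z iff w)) and ((y and x) implies x)) = not T = F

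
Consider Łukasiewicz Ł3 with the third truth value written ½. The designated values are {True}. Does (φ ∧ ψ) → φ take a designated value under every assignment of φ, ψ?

Every assignment of φ, ψ over {True, ½, False} gives a value in {True}.
In particular, with φ=½, ψ=½: (φ ∧ ψ) → φ = True.

Yes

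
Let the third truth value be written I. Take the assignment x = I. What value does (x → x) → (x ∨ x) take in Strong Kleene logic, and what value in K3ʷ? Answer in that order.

I; I

In Strong Kleene logic: x → x = I → I = I
x ∨ x = I ∨ I = I
(x → x) → (x ∨ x) = I → I = I
In K3ʷ: x → x = I → I = I
x ∨ x = I ∨ I = I
(x → x) → (x ∨ x) = I → I = I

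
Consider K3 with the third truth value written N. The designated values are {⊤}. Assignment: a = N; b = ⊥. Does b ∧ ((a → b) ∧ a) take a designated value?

No

a → b = N → ⊥ = N  [¬N ∨ ⊥]
(a → b) ∧ a = N ∧ N = N
b ∧ ((a → b) ∧ a) = ⊥ ∧ N = ⊥
⊥ ∉ {⊤}.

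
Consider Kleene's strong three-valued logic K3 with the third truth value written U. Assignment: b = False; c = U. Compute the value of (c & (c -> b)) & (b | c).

U

c -> b = U -> False = U
c & (c -> b) = U & U = U
b | c = False | U = U
(c & (c -> b)) & (b | c) = U & U = U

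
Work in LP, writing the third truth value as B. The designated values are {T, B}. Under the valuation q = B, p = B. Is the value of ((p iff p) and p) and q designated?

Yes

p iff p = B iff B = B
(p iff p) and p = B and B = B
((p iff p) and p) and q = B and B = B
B ∈ {T, B}.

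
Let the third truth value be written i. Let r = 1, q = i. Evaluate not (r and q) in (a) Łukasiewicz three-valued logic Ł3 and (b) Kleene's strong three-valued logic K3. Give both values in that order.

i; i

In Łukasiewicz three-valued logic Ł3: r and q = 1 and i = i
not (r and q) = not i = i
In Kleene's strong three-valued logic K3: r and q = 1 and i = i
not (r and q) = not i = i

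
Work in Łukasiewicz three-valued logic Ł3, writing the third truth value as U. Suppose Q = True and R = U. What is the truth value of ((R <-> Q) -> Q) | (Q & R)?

True

R <-> Q = U <-> True = U  [1 − |½−1|]
(R <-> Q) -> Q = U -> True = True
Q & R = True & U = U
((R <-> Q) -> Q) | (Q & R) = True | U = True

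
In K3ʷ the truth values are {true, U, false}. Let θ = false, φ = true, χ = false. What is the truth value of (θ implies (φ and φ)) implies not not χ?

false

φ and φ = true and true = true
θ implies (φ and φ) = false implies true = true
not χ = not false = true
not not χ = not true = false
(θ implies (φ and φ)) implies not not χ = true implies false = false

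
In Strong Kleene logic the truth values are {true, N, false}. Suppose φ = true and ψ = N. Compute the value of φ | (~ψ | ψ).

true

~ψ = ~N = N
~ψ | ψ = N | N = N
φ | (~ψ | ψ) = true | N = true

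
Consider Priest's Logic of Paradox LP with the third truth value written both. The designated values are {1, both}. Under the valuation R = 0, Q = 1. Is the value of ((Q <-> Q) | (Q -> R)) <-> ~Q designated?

No

Q <-> Q = 1 <-> 1 = 1
Q -> R = 1 -> 0 = 0
(Q <-> Q) | (Q -> R) = 1 | 0 = 1
~Q = ~1 = 0
((Q <-> Q) | (Q -> R)) <-> ~Q = 1 <-> 0 = 0
0 ∉ {1, both}.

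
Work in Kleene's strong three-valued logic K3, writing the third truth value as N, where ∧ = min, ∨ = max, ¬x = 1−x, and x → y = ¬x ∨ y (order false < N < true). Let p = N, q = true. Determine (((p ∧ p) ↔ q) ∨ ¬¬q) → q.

true

p ∧ p = N ∧ N = N
(p ∧ p) ↔ q = N ↔ true = N
¬q = ¬true = false
¬¬q = ¬false = true
((p ∧ p) ↔ q) ∨ ¬¬q = N ∨ true = true
(((p ∧ p) ↔ q) ∨ ¬¬q) → q = true → true = true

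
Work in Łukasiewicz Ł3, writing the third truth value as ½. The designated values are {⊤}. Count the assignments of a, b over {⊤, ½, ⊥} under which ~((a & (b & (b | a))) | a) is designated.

3

Designated under: (a=⊥, b=⊤); (a=⊥, b=½); (a=⊥, b=⊥).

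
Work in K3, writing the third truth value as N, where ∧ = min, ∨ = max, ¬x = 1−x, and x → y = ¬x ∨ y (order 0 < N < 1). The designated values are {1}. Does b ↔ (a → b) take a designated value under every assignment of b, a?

No

Countermodel: b=N, a=1 gives N, which is not designated.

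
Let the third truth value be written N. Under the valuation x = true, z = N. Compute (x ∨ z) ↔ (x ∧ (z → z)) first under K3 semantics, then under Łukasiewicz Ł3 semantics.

N; true

In K3: x ∨ z = true ∨ N = true
z → z = N → N = N  [¬N ∨ N]
x ∧ (z → z) = true ∧ N = N
(x ∨ z) ↔ (x ∧ (z → z)) = true ↔ N = N
In Łukasiewicz Ł3: x ∨ z = true ∨ N = true
z → z = N → N = true  [min(1, 1−½+½)]
x ∧ (z → z) = true ∧ true = true
(x ∨ z) ↔ (x ∧ (z → z)) = true ↔ true = true
They differ because K3 and Łukasiewicz Ł3 treat N differently under implication.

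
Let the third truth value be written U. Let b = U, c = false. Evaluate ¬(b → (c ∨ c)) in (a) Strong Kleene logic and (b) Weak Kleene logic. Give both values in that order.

U; U

In Strong Kleene logic: c ∨ c = false ∨ false = false
b → (c ∨ c) = U → false = U  [¬U ∨ false]
¬(b → (c ∨ c)) = ¬U = U
In Weak Kleene logic: c ∨ c = false ∨ false = false
b → (c ∨ c) = U → false = U  [any arg is the third value ⇒ result is the third value]
¬(b → (c ∨ c)) = ¬U = U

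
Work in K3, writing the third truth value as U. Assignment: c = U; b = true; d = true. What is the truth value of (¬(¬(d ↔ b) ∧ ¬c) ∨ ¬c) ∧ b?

true

d ↔ b = true ↔ true = true
¬(d ↔ b) = ¬true = false
¬c = ¬U = U
¬(d ↔ b) ∧ ¬c = false ∧ U = false
¬(¬(d ↔ b) ∧ ¬c) = ¬false = true
¬c = ¬U = U
¬(¬(d ↔ b) ∧ ¬c) ∨ ¬c = true ∨ U = true
(¬(¬(d ↔ b) ∧ ¬c) ∨ ¬c) ∧ b = true ∧ true = true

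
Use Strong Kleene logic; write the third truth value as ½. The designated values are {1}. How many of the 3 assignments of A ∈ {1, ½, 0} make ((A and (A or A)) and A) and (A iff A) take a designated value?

A=1: 1 ✓
A=½: ½ ·
A=0: 0 ·

1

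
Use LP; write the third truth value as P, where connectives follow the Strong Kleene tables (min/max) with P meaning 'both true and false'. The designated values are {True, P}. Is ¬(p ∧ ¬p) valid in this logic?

Yes

Every assignment of p over {True, P, False} gives a value in {True, P}.
In particular, with p=P: ¬(p ∧ ¬p) = P.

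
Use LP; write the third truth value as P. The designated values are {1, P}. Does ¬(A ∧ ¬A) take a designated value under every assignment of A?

Every assignment of A over {1, P, 0} gives a value in {1, P}.
In particular, with A=P: ¬(A ∧ ¬A) = P.

Yes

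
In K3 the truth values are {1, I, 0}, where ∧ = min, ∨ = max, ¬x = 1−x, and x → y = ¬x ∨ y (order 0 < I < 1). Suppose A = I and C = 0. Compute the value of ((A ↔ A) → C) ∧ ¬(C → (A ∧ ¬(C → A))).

A ↔ A = I ↔ I = I
(A ↔ A) → C = I → 0 = I  [¬I ∨ 0]
C → A = 0 → I = 1
¬(C → A) = ¬1 = 0
A ∧ ¬(C → A) = I ∧ 0 = 0
C → (A ∧ ¬(C → A)) = 0 → 0 = 1
¬(C → (A ∧ ¬(C → A))) = ¬1 = 0
((A ↔ A) → C) ∧ ¬(C → (A ∧ ¬(C → A))) = I ∧ 0 = 0

0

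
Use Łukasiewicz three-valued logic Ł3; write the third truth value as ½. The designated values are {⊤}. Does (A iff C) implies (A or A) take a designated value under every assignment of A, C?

Countermodel: A=½, C=½ gives ½, which is not designated.

No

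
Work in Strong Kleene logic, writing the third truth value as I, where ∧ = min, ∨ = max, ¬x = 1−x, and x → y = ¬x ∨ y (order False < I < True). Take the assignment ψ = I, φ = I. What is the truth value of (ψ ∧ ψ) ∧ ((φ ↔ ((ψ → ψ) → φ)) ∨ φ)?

I

ψ ∧ ψ = I ∧ I = I
ψ → ψ = I → I = I  [¬I ∨ I]
(ψ → ψ) → φ = I → I = I
φ ↔ ((ψ → ψ) → φ) = I ↔ I = I
(φ ↔ ((ψ → ψ) → φ)) ∨ φ = I ∨ I = I
(ψ ∧ ψ) ∧ ((φ ↔ ((ψ → ψ) → φ)) ∨ φ) = I ∧ I = I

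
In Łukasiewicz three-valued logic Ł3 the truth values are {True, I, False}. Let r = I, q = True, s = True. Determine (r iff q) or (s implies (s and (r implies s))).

True

r iff q = I iff True = I  [1 − |½−1|]
r implies s = I implies True = True
s and (r implies s) = True and True = True
s implies (s and (r implies s)) = True implies True = True
(r iff q) or (s implies (s and (r implies s))) = I or True = True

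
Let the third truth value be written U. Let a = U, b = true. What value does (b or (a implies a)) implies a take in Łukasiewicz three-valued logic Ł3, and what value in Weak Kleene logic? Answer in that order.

U; U

In Łukasiewicz three-valued logic Ł3: a implies a = U implies U = true  [min(1, 1−½+½)]
b or (a implies a) = true or true = true
(b or (a implies a)) implies a = true implies U = U
In Weak Kleene logic: a implies a = U implies U = U
b or (a implies a) = true or U = U
(b or (a implies a)) implies a = U implies U = U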